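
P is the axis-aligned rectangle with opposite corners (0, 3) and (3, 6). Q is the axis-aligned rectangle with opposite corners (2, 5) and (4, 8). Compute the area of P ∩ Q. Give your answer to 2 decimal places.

1.00

|P∩Q|: x∈[2,3], y∈[5,6] → 1·1 = 1.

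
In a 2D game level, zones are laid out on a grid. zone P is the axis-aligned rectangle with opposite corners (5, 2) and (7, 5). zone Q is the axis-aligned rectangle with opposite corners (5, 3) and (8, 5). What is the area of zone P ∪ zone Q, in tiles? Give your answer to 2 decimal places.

8.00

By inclusion–exclusion:
Individual areas: |zone P| = 6, |zone Q| = 6.
|zone P∩zone Q|: x∈[5,7], y∈[3,5] → 2·2 = 4.
|zone P ∪ zone Q| = 12 − 4 = 8.00.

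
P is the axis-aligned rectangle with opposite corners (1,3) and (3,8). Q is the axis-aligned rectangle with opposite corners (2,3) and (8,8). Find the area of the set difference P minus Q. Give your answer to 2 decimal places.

|P∩Q|: x∈[2,3], y∈[3,8] → 1·5 = 5.
|P| = 10.
|P ∖ Q| = |P| − |P∩Q| = 10 − 5 = 5.00.

5.00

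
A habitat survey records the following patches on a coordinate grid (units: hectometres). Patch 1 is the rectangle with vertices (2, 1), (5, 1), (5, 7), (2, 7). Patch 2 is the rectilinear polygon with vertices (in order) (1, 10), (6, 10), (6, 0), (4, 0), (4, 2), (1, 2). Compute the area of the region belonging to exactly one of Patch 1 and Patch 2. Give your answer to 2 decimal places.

30.00

|Patch 1| = 18, |Patch 2| = 44, |Patch 1∩Patch 2| = 16.
|Patch 1 △ Patch 2| = |Patch 1| + |Patch 2| − 2·|Patch 1∩Patch 2| = 18 + 44 − 32 = 30.00.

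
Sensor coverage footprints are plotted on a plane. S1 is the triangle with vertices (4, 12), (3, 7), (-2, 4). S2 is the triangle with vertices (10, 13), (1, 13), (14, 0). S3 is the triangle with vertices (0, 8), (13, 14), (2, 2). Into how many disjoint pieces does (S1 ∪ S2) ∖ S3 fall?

3

(S1 ∪ S2) ∖ S3 splits into 3 disjoint pieces (area 2.3504, area 16.753, area 28.2272).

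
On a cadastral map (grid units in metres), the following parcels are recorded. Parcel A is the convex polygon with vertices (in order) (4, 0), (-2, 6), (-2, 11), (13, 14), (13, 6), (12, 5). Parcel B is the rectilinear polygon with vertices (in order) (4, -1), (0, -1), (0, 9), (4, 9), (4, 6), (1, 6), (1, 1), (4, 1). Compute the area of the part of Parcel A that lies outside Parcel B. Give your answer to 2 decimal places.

|Parcel A| = 144, |Parcel A∩Parcel B| = 15.
|Parcel A ∖ Parcel B| = |Parcel A| − |Parcel A∩Parcel B| = 144 − 15 = 129.00.

129.00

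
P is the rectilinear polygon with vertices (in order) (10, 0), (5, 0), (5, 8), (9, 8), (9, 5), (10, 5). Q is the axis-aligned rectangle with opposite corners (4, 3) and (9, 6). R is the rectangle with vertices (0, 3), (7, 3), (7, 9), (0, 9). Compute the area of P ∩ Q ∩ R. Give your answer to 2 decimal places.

6.00

The intersection is the polygon with vertices (7,6), (7,3), (5,3), (5,6).
By the shoelace formula its area is 6.00.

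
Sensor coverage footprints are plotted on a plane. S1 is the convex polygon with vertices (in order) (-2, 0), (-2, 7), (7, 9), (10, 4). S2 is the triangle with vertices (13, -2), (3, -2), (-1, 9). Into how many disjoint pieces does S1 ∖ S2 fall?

2

S1 ∖ S2 splits into 2 disjoint pieces (area 18.593, area 28.5631).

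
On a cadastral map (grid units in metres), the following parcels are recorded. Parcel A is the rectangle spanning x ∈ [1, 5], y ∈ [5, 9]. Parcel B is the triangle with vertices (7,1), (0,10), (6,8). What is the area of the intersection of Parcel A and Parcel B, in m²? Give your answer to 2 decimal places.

The intersection is the polygon with vertices (5,5), (3.889,5), (1,8.714), (1,9), (3,9), (5,8.333).
By the shoelace formula its area is 9.97.

9.97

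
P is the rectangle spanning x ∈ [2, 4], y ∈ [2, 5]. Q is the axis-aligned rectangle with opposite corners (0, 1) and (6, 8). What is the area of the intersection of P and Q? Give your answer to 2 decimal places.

|P∩Q|: x∈[2,4], y∈[2,5] → 2·3 = 6.

6.00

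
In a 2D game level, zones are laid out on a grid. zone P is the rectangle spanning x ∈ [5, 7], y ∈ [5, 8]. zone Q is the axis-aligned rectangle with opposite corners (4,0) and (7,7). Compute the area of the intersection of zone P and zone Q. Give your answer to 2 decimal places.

4.00

|zone P∩zone Q|: x∈[5,7], y∈[5,7] → 2·2 = 4.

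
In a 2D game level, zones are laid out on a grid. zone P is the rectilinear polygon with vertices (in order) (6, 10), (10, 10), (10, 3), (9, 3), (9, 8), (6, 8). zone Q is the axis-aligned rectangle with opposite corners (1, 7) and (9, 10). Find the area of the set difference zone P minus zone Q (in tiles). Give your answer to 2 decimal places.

|zone P| = 13, |zone P∩zone Q| = 6.
|zone P ∖ zone Q| = |zone P| − |zone P∩zone Q| = 13 − 6 = 7.00.

7.00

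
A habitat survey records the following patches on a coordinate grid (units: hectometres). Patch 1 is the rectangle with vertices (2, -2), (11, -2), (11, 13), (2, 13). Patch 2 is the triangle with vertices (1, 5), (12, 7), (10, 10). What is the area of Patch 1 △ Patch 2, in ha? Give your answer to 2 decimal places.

118.56

|Patch 1| = 135, |Patch 2| = 18.5, |Patch 1∩Patch 2| = 17.4722.
|Patch 1 △ Patch 2| = |Patch 1| + |Patch 2| − 2·|Patch 1∩Patch 2| = 135 + 18.5 − 34.9444 = 118.56.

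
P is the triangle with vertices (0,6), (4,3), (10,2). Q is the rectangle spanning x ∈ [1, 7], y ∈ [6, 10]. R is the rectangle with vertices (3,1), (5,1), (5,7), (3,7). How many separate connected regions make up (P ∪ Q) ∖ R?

3

(P ∪ Q) ∖ R splits into 3 disjoint pieces (area 2.9167, area 1.575, area 22).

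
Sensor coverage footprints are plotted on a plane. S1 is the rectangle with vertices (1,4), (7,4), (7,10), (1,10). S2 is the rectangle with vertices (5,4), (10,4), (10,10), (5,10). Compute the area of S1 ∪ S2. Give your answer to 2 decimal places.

By inclusion–exclusion:
Individual areas: |S1| = 36, |S2| = 30.
|S1∩S2|: x∈[5,7], y∈[4,10] → 2·6 = 12.
|S1 ∪ S2| = 66 − 12 = 54.00.

54.00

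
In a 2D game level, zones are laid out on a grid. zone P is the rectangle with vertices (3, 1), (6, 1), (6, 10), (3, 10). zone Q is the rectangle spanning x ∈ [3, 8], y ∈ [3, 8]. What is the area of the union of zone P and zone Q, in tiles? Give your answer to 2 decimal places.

37.00

By inclusion–exclusion:
Individual areas: |zone P| = 27, |zone Q| = 25.
|zone P∩zone Q|: x∈[3,6], y∈[3,8] → 3·5 = 15.
|zone P ∪ zone Q| = 52 − 15 = 37.00.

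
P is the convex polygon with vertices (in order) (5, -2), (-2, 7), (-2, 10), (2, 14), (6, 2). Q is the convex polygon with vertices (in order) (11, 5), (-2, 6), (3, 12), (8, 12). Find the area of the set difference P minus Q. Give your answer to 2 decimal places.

41.91

|P| = 62.5, |P∩Q| = 20.5895.
|P ∖ Q| = |P| − |P∩Q| = 62.5 − 20.5895 = 41.91.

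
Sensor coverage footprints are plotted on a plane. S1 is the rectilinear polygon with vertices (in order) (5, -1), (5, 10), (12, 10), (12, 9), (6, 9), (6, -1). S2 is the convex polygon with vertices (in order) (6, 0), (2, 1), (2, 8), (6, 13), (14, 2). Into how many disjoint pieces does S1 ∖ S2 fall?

2

S1 ∖ S2 splits into 2 disjoint pieces (area 1.125, area 3.4545).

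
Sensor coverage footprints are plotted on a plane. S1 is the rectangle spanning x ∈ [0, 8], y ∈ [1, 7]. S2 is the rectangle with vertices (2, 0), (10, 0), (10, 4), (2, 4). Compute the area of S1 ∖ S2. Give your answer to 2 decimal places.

|S1∩S2|: x∈[2,8], y∈[1,4] → 6·3 = 18.
|S1| = 48.
|S1 ∖ S2| = |S1| − |S1∩S2| = 48 − 18 = 30.00.

30.00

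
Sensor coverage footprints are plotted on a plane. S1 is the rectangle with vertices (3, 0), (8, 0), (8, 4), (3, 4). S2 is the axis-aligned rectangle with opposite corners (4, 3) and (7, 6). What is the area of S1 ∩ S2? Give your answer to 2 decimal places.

3.00

|S1∩S2|: x∈[4,7], y∈[3,4] → 3·1 = 3.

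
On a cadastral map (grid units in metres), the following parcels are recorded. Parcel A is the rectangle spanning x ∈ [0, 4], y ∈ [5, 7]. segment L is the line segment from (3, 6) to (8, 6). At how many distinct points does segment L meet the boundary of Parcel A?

1

The segment meets the boundary at (4,6).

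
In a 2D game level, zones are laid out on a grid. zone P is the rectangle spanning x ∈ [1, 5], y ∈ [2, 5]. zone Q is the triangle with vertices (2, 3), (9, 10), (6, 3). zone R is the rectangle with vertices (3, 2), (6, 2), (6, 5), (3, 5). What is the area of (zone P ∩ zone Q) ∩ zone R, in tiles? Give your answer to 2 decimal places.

3.50

The region (zone P ∩ zone Q) ∩ zone R is the polygon with vertices (5,3), (3,3), (3,4), (4,5), (5,5).
By the shoelace formula its area is 3.50.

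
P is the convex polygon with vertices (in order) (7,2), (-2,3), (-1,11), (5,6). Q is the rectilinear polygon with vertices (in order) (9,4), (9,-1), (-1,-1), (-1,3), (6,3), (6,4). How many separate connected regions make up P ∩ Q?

1

P ∩ Q is a single connected region.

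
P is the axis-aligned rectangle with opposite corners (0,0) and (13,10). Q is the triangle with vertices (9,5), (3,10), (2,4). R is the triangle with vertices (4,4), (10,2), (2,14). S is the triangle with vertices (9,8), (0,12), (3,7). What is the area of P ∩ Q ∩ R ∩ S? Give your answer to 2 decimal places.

4.16

The intersection is the polygon with vertices (2.909,9.454), (3,10), (6,7.5), (3.387,7.064).
By the shoelace formula its area is 4.16.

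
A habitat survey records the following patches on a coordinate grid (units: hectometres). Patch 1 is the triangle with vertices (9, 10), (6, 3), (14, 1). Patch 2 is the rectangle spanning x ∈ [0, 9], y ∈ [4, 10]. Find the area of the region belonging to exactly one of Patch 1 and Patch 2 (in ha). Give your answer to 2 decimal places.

|Patch 1| = 31, |Patch 2| = 54, |Patch 1∩Patch 2| = 7.7143.
|Patch 1 △ Patch 2| = |Patch 1| + |Patch 2| − 2·|Patch 1∩Patch 2| = 31 + 54 − 15.4286 = 69.57.

69.57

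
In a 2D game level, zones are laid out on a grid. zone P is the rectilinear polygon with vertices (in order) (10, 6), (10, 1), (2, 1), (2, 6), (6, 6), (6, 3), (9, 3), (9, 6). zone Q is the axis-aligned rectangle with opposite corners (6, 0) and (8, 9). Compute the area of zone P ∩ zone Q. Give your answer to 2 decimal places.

4.00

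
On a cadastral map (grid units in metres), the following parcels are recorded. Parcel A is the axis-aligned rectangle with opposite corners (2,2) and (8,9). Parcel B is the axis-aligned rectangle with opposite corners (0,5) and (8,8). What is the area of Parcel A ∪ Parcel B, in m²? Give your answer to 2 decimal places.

48.00

By inclusion–exclusion:
Individual areas: |Parcel A| = 42, |Parcel B| = 24.
|Parcel A∩Parcel B|: x∈[2,8], y∈[5,8] → 6·3 = 18.
|Parcel A ∪ Parcel B| = 66 − 18 = 48.00.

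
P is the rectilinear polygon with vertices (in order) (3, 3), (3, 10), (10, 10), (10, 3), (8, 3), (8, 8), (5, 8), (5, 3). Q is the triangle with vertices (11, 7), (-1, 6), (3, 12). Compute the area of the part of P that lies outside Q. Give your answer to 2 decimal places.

|P| = 34, |P∩Q| = 14.9875.
|P ∖ Q| = |P| − |P∩Q| = 34 − 14.9875 = 19.01.

19.01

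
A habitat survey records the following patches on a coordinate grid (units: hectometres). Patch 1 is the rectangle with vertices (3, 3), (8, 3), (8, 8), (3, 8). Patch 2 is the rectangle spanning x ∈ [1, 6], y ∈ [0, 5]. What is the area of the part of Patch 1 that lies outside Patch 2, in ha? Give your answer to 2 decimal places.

|Patch 1∩Patch 2|: x∈[3,6], y∈[3,5] → 3·2 = 6.
|Patch 1| = 25.
|Patch 1 ∖ Patch 2| = |Patch 1| − |Patch 1∩Patch 2| = 25 − 6 = 19.00.

19.00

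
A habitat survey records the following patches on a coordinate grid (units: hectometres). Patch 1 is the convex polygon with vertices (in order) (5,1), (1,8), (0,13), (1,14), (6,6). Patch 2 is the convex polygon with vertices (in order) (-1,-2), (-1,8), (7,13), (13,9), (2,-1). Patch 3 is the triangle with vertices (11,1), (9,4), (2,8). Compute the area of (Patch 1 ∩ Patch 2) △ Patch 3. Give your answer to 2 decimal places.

|Patch 1 ∩ Patch 2| = 23.4046.
|(Patch 1 ∩ Patch 2) ∩ Patch 3| = 1.5513.
|(Patch 1 ∩ Patch 2) △ Patch 3| = 23.4046 + 6.5 − 3.1026 = 26.80.

26.80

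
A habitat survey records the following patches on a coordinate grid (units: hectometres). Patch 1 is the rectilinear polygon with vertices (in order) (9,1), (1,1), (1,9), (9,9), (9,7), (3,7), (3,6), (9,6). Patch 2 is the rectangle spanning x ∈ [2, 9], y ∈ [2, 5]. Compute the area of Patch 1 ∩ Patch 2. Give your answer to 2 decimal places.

21.00

The intersection is the polygon with vertices (9,2), (2,2), (2,5), (9,5).
By the shoelace formula its area is 21.00.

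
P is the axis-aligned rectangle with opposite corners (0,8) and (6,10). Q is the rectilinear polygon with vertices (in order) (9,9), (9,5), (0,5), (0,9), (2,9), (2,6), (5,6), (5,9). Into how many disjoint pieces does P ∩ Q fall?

P ∩ Q splits into 2 disjoint pieces (area 1, area 2).

2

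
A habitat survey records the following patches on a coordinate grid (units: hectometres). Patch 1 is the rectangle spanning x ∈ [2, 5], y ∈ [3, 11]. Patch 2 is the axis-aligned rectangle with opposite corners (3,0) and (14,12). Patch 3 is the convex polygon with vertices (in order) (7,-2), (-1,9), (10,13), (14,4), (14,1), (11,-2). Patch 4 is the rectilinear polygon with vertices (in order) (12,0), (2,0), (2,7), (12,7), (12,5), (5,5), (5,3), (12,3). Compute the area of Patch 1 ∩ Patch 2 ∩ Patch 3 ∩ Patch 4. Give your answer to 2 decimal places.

The intersection is the polygon with vertices (3.364,3), (3,3.5), (3,7), (5,7), (5,5), (5,3).
By the shoelace formula its area is 7.91.

7.91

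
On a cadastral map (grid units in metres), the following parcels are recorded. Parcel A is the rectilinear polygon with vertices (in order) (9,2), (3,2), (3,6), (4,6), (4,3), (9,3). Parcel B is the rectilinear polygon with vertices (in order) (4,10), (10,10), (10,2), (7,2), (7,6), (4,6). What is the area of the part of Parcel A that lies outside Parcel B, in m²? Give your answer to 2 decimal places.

7.00

|Parcel A| = 9, |Parcel A∩Parcel B| = 2.
|Parcel A ∖ Parcel B| = |Parcel A| − |Parcel A∩Parcel B| = 9 − 2 = 7.00.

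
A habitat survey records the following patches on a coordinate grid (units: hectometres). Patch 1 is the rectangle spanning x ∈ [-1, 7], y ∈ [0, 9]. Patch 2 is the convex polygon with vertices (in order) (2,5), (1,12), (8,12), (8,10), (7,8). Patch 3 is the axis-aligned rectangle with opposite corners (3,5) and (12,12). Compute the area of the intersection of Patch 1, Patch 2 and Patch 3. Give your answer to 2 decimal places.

The intersection is the polygon with vertices (7,8), (3,5.6), (3,9), (7,9).
By the shoelace formula its area is 8.80.

8.80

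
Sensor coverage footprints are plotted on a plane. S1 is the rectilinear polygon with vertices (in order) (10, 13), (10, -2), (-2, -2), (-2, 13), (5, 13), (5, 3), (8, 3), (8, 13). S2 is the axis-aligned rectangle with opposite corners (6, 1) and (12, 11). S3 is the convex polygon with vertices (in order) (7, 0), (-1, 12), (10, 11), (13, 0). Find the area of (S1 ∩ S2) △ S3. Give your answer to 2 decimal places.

71.17

|S1 ∩ S2| = 24.
|(S1 ∩ S2) ∩ S3| = 23.9167.
|(S1 ∩ S2) △ S3| = 24 + 95 − 47.8333 = 71.17.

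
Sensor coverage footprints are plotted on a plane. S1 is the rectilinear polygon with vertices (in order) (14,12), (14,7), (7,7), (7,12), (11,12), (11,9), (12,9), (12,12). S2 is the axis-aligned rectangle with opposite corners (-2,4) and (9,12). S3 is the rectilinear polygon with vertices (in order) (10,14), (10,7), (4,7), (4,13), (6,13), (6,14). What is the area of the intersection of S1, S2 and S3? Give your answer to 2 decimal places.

The intersection is the polygon with vertices (7,12), (9,12), (9,7), (7,7).
By the shoelace formula its area is 10.00.

10.00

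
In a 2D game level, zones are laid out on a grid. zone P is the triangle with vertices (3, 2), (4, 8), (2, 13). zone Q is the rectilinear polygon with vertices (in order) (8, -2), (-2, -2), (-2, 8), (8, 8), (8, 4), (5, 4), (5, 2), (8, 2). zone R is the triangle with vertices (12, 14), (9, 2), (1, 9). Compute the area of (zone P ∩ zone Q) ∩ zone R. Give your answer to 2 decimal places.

The region (zone P ∩ zone Q) ∩ zone R is the polygon with vertices (2.454,8), (4,8), (3.764,6.582), (2.482,7.704).
By the shoelace formula its area is 1.27.

1.27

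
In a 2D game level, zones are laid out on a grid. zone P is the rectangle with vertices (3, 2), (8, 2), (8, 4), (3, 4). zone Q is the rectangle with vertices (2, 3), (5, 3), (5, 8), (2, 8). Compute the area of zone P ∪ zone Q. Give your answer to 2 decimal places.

By inclusion–exclusion:
Individual areas: |zone P| = 10, |zone Q| = 15.
|zone P∩zone Q|: x∈[3,5], y∈[3,4] → 2·1 = 2.
|zone P ∪ zone Q| = 25 − 2 = 23.00.

23.00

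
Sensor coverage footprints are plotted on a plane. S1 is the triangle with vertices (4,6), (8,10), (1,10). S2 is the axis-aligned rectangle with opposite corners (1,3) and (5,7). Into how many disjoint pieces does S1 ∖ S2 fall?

1

S1 ∖ S2 is a single connected region.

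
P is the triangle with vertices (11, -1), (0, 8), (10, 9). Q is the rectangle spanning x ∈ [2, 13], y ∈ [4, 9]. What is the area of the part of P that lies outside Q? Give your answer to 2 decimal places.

|P| = 50.5, |P∩Q| = 34.6359.
|P ∖ Q| = |P| − |P∩Q| = 50.5 − 34.6359 = 15.86.

15.86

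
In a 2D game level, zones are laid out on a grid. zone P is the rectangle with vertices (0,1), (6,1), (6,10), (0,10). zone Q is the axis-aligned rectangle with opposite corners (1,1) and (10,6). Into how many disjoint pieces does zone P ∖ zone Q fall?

zone P ∖ zone Q is a single connected region.

1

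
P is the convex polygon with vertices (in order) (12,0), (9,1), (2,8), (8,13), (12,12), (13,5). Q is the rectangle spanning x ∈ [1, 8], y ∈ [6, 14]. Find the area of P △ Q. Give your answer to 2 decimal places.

92.00

|P| = 86, |Q| = 56, |P∩Q| = 25.
|P △ Q| = |P| + |Q| − 2·|P∩Q| = 86 + 56 − 50 = 92.00.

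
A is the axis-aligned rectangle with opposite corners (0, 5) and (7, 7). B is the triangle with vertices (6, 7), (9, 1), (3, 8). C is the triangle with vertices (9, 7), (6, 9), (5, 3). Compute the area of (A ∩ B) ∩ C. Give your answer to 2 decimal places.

The region (A ∩ B) ∩ C is the polygon with vertices (7,5), (5.571,5), (5.372,5.233), (5.667,7), (6,7).
By the shoelace formula its area is 1.97.

1.97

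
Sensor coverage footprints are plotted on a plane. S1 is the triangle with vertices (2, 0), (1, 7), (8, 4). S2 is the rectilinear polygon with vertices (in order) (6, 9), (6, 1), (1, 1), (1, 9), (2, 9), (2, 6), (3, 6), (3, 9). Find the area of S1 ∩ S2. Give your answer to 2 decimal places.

19.63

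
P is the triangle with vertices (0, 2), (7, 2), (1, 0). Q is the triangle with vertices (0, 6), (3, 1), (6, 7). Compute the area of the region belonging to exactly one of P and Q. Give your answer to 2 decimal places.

22.40

|P| = 7, |Q| = 16.5, |P∩Q| = 0.55.
|P △ Q| = |P| + |Q| − 2·|P∩Q| = 7 + 16.5 − 1.1 = 22.40.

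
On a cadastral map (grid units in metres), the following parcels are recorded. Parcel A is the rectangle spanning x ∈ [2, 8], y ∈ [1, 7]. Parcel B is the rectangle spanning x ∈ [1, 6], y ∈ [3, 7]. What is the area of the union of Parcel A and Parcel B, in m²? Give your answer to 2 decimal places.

By inclusion–exclusion:
Individual areas: |Parcel A| = 36, |Parcel B| = 20.
|Parcel A∩Parcel B|: x∈[2,6], y∈[3,7] → 4·4 = 16.
|Parcel A ∪ Parcel B| = 56 − 16 = 40.00.

40.00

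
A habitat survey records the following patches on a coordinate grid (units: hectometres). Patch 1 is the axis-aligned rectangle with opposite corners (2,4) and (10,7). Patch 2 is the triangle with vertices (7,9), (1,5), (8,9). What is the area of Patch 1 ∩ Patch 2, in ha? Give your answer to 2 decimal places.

0.45

The intersection is the polygon with vertices (4.5,7), (2,5.571), (2,5.667), (4,7).
By the shoelace formula its area is 0.45.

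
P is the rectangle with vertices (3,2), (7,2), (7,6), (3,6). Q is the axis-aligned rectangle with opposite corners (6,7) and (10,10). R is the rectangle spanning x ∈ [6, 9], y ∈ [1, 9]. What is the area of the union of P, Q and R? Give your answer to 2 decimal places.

42.00

By inclusion–exclusion:
Individual areas: |P| = 16, |Q| = 12, |R| = 24.
|P∩Q| = 0 (no overlap).
|P∩R|: x∈[6,7], y∈[2,6] → 1·4 = 4.
|Q∩R|: x∈[6,9], y∈[7,9] → 3·2 = 6.
|P∩Q∩R| = 0.
|P ∪ Q ∪ R| = 52 − 10 + 0 = 42.00.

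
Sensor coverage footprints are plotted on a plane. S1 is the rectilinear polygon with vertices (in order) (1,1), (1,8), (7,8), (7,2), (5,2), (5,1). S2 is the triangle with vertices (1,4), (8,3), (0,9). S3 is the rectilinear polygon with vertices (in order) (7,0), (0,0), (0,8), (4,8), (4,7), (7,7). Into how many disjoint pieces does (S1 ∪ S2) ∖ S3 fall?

3

(S1 ∪ S2) ∖ S3 splits into 3 disjoint pieces (area 0.5667, area 3, area 0.3036).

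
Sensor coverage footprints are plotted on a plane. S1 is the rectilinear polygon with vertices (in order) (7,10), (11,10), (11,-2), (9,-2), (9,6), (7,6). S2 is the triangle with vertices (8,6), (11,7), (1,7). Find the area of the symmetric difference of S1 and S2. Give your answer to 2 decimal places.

|S1| = 32, |S2| = 5, |S1∩S2| = 2.4286.
|S1 △ S2| = |S1| + |S2| − 2·|S1∩S2| = 32 + 5 − 4.8571 = 32.14.

32.14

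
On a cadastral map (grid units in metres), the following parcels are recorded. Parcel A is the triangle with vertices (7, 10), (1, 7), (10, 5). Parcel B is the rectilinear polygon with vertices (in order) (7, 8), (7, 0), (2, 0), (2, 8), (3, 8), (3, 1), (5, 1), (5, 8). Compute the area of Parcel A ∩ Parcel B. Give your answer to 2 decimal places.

5.31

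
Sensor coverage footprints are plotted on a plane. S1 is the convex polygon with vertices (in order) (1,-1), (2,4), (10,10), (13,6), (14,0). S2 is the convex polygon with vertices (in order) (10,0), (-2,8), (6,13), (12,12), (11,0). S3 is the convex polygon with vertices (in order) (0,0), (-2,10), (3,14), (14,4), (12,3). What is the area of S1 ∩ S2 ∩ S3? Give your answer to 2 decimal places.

The intersection is the polygon with vertices (11.234,2.808), (7.273,1.818), (2.941,4.706), (8.575,8.931), (11.521,6.253).
By the shoelace formula its area is 36.19.

36.19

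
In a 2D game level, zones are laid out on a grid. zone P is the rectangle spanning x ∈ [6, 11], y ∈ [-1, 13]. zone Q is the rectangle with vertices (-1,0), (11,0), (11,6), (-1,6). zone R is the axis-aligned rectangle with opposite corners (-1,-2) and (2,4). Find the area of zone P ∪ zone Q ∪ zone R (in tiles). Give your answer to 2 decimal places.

118.00

By inclusion–exclusion:
Individual areas: |zone P| = 70, |zone Q| = 72, |zone R| = 18.
|zone P∩zone Q|: x∈[6,11], y∈[0,6] → 5·6 = 30.
|zone P∩zone R| = 0 (no overlap).
|zone Q∩zone R|: x∈[-1,2], y∈[0,4] → 3·4 = 12.
|zone P∩zone Q∩zone R| = 0.
|zone P ∪ zone Q ∪ zone R| = 160 − 42 + 0 = 118.00.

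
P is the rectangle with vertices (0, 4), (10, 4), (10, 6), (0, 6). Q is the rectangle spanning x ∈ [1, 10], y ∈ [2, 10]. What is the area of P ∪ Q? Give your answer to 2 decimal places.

74.00

By inclusion–exclusion:
Individual areas: |P| = 20, |Q| = 72.
|P∩Q|: x∈[1,10], y∈[4,6] → 9·2 = 18.
|P ∪ Q| = 92 − 18 = 74.00.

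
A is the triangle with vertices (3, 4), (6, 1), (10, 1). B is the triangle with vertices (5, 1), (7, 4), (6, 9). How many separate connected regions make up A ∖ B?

2

A ∖ B splits into 2 disjoint pieces (area 1.3597, area 3.8667).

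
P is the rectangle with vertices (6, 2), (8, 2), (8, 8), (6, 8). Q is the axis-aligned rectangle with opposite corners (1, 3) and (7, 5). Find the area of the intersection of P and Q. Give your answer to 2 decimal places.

2.00

|P∩Q|: x∈[6,7], y∈[3,5] → 1·2 = 2.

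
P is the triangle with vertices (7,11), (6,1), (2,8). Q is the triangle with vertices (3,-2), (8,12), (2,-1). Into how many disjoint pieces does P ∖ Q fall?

P ∖ Q splits into 2 disjoint pieces (area 14.9894, area 5.2294).

2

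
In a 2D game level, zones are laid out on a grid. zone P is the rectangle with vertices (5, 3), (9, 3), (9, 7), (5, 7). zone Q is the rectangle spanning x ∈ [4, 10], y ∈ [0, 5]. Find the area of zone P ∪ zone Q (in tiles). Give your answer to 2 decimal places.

38.00

By inclusion–exclusion:
Individual areas: |zone P| = 16, |zone Q| = 30.
|zone P∩zone Q|: x∈[5,9], y∈[3,5] → 4·2 = 8.
|zone P ∪ zone Q| = 46 − 8 = 38.00.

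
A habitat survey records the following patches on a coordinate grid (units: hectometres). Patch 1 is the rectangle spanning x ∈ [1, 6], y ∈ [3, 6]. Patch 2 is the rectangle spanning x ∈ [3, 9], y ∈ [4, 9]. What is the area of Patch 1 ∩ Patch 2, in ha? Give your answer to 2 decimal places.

6.00

|Patch 1∩Patch 2|: x∈[3,6], y∈[4,6] → 3·2 = 6.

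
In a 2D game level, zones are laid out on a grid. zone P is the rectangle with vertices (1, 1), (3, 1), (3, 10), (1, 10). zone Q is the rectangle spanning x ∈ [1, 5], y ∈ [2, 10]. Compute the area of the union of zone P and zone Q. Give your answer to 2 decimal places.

By inclusion–exclusion:
Individual areas: |zone P| = 18, |zone Q| = 32.
|zone P∩zone Q|: x∈[1,3], y∈[2,10] → 2·8 = 16.
|zone P ∪ zone Q| = 50 − 16 = 34.00.

34.00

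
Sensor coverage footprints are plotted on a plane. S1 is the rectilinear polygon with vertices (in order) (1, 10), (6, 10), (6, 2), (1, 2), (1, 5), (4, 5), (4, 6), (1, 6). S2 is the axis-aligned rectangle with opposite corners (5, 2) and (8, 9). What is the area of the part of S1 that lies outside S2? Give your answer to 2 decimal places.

30.00

|S1| = 37, |S1∩S2| = 7.
|S1 ∖ S2| = |S1| − |S1∩S2| = 37 − 7 = 30.00.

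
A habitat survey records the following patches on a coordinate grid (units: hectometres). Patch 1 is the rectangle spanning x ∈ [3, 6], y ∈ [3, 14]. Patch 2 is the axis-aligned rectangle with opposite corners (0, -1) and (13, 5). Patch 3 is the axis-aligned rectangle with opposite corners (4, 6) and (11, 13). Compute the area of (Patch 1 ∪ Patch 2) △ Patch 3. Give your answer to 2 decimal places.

126.00

|Patch 1 ∪ Patch 2| = 105.
|(Patch 1 ∪ Patch 2) ∩ Patch 3| = 14.
|(Patch 1 ∪ Patch 2) △ Patch 3| = 105 + 49 − 28 = 126.00.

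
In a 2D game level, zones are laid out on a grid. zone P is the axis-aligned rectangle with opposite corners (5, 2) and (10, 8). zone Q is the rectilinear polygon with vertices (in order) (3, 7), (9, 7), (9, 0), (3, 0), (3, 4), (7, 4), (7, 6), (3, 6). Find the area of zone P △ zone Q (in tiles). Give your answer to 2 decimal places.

|zone P| = 30, |zone Q| = 34, |zone P∩zone Q| = 16.
|zone P △ zone Q| = |zone P| + |zone Q| − 2·|zone P∩zone Q| = 30 + 34 − 32 = 32.00.

32.00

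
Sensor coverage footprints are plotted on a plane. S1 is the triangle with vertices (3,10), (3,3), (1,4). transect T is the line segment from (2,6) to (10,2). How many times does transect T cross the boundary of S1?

1

The segment meets the boundary at (3,5.5).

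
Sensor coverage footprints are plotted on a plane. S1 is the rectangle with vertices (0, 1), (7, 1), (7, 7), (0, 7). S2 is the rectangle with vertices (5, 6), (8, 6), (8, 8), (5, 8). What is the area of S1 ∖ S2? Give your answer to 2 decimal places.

|S1∩S2|: x∈[5,7], y∈[6,7] → 2·1 = 2.
|S1| = 42.
|S1 ∖ S2| = |S1| − |S1∩S2| = 42 − 2 = 40.00.

40.00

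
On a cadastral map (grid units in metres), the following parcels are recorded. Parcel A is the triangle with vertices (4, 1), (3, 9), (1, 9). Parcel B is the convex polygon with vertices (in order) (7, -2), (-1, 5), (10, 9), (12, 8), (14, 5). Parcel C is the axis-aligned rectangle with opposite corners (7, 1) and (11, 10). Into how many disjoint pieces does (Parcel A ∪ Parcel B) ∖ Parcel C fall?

2

(Parcel A ∪ Parcel B) ∖ Parcel C splits into 2 disjoint pieces (area 48.5746, area 10.75).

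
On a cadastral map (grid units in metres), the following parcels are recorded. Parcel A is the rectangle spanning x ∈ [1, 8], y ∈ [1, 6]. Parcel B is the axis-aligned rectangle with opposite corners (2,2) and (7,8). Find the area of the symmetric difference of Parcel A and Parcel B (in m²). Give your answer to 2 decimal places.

|Parcel A∩Parcel B|: x∈[2,7], y∈[2,6] → 5·4 = 20.
|Parcel A △ Parcel B| = |Parcel A| + |Parcel B| − 2·|Parcel A∩Parcel B| = 35 + 30 − 40 = 25.00.

25.00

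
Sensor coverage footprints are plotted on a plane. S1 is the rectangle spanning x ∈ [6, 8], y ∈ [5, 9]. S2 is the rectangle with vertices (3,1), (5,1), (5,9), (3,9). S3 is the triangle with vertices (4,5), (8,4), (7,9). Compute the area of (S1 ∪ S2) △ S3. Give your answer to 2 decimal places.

22.05

|S1 ∪ S2| = 24.
|(S1 ∪ S2) ∩ S3| = 5.725.
|(S1 ∪ S2) △ S3| = 24 + 9.5 − 11.45 = 22.05.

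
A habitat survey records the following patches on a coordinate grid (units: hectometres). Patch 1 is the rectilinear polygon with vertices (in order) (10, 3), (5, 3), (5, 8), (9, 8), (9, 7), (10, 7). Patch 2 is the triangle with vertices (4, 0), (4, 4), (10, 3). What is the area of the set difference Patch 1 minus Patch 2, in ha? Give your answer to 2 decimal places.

|Patch 1| = 24, |Patch 1∩Patch 2| = 2.0833.
|Patch 1 ∖ Patch 2| = |Patch 1| − |Patch 1∩Patch 2| = 24 − 2.0833 = 21.92.

21.92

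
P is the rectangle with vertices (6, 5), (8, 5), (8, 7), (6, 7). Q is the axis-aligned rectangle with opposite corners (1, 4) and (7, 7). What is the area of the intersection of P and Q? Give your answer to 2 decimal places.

2.00

|P∩Q|: x∈[6,7], y∈[5,7] → 1·2 = 2.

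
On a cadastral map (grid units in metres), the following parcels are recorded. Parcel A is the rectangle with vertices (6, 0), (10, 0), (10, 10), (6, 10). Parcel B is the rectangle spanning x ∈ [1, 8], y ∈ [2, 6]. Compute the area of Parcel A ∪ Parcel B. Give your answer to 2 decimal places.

60.00

By inclusion–exclusion:
Individual areas: |Parcel A| = 40, |Parcel B| = 28.
|Parcel A∩Parcel B|: x∈[6,8], y∈[2,6] → 2·4 = 8.
|Parcel A ∪ Parcel B| = 68 − 8 = 60.00.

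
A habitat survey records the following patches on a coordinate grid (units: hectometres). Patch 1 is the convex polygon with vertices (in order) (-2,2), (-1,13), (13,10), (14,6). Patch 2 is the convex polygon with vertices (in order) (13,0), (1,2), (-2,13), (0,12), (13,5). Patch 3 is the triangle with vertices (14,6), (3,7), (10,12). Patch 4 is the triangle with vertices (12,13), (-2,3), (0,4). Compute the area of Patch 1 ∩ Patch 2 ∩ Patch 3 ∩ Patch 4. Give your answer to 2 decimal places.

The intersection is the polygon with vertices (3.532,6.952), (6.044,8.746), (6.209,8.657), (3.892,6.919).
By the shoelace formula its area is 0.61.

0.61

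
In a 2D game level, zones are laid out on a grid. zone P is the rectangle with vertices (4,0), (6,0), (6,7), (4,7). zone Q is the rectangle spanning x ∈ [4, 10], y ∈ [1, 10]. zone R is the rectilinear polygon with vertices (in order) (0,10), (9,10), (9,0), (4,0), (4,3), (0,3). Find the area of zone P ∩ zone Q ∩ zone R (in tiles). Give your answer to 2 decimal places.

The intersection is the polygon with vertices (6,1), (4,1), (4,3), (4,7), (6,7).
By the shoelace formula its area is 12.00.

12.00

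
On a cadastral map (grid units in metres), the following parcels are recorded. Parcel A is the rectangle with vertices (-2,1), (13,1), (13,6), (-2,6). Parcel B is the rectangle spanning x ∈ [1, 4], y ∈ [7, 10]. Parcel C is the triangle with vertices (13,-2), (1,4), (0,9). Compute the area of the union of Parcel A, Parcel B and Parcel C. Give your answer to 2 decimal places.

By inclusion–exclusion:
Individual areas: |Parcel A| = 75, |Parcel B| = 9, |Parcel C| = 27.
|Parcel A∩Parcel B| = 0 (no overlap).
|Parcel A∩Parcel C| = 18.9.
|Parcel B∩Parcel C| = 0.7867.
|Parcel A∩Parcel B∩Parcel C| = 0.
|Parcel A ∪ Parcel B ∪ Parcel C| = 111 − 19.6867 + 0 = 91.31.

91.31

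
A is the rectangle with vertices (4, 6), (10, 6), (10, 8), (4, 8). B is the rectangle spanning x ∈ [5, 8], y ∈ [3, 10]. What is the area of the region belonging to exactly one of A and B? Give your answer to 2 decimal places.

21.00

|A∩B|: x∈[5,8], y∈[6,8] → 3·2 = 6.
|A △ B| = |A| + |B| − 2·|A∩B| = 12 + 21 − 12 = 21.00.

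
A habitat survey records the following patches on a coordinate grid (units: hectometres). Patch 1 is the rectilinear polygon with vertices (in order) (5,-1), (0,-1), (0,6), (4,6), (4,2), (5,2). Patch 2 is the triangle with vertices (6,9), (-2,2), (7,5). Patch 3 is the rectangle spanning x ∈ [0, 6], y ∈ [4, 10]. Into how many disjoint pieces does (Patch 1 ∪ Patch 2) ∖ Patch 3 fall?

2

(Patch 1 ∪ Patch 2) ∖ Patch 3 splits into 2 disjoint pieces (area 24.0833, area 2.1667).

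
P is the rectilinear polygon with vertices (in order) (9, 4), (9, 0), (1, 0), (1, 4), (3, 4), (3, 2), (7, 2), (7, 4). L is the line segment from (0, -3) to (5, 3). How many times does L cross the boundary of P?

2

The segment meets the boundary at (4.167,2), (2.5,0).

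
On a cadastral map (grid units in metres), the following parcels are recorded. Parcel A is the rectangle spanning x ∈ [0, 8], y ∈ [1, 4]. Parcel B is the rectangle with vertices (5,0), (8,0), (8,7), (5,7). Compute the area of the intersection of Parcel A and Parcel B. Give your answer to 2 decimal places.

|Parcel A∩Parcel B|: x∈[5,8], y∈[1,4] → 3·3 = 9.

9.00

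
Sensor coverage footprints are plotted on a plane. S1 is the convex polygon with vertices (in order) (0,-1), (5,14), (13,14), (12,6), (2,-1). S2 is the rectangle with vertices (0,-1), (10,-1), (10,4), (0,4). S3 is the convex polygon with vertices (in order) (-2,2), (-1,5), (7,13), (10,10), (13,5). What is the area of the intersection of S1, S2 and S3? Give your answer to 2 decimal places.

4.30

The intersection is the polygon with vertices (8,4), (1.214,2.643), (1.667,4).
By the shoelace formula its area is 4.30.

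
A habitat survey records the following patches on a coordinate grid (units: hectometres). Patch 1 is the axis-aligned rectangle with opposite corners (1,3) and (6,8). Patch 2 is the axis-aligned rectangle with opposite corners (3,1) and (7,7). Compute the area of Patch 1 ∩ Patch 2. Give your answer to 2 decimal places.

|Patch 1∩Patch 2|: x∈[3,6], y∈[3,7] → 3·4 = 12.

12.00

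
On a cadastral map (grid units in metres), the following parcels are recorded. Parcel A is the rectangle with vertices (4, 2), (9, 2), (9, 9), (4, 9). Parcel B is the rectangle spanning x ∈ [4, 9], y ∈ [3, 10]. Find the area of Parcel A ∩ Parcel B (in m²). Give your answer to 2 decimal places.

|Parcel A∩Parcel B|: x∈[4,9], y∈[3,9] → 5·6 = 30.

30.00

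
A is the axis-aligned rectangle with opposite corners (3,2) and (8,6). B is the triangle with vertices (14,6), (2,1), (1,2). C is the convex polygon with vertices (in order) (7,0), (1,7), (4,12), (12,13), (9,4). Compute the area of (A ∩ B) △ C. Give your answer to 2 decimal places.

|A ∩ B| = 4.2231.
|(A ∩ B) ∩ C| = 2.7229.
|(A ∩ B) △ C| = 4.2231 + 78 − 5.4457 = 76.78.

76.78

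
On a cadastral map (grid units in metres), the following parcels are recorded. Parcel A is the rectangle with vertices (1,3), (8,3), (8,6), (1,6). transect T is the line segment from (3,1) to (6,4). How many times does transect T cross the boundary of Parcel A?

1

The segment meets the boundary at (5,3).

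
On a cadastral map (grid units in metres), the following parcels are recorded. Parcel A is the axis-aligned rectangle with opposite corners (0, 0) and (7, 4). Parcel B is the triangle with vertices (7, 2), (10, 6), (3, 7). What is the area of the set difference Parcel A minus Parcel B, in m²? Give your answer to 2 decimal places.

26.40

|Parcel A| = 28, |Parcel A∩Parcel B| = 1.6.
|Parcel A ∖ Parcel B| = |Parcel A| − |Parcel A∩Parcel B| = 28 − 1.6 = 26.40.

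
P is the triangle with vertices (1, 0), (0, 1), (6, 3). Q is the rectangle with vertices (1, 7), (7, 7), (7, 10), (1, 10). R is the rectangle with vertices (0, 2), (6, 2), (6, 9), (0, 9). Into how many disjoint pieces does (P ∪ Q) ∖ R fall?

2

(P ∪ Q) ∖ R splits into 2 disjoint pieces (area 3.3333, area 8).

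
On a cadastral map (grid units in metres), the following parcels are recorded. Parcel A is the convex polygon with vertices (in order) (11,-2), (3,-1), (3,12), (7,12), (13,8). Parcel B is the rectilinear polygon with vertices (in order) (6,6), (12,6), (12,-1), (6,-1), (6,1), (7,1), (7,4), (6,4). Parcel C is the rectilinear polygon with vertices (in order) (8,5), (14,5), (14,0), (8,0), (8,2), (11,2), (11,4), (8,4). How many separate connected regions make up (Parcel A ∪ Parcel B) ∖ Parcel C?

(Parcel A ∪ Parcel B) ∖ Parcel C is a single connected region.

1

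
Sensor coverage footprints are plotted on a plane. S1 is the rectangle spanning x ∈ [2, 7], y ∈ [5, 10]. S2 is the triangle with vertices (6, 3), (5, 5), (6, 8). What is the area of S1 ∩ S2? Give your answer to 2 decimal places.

1.50

The intersection is the polygon with vertices (5,5), (6,8), (6,5).
By the shoelace formula its area is 1.50.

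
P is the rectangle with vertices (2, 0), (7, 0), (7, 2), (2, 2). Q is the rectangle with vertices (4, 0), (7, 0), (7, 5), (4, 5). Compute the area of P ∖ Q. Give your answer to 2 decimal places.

4.00

|P∩Q|: x∈[4,7], y∈[0,2] → 3·2 = 6.
|P| = 10.
|P ∖ Q| = |P| − |P∩Q| = 10 − 6 = 4.00.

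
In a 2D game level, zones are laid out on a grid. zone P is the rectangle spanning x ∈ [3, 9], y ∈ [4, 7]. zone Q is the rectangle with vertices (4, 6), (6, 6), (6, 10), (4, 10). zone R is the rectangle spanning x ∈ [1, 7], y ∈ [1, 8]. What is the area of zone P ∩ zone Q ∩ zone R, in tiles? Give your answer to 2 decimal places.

The intersection is the polygon with vertices (6,6), (4,6), (4,7), (6,7).
By the shoelace formula its area is 2.00.

2.00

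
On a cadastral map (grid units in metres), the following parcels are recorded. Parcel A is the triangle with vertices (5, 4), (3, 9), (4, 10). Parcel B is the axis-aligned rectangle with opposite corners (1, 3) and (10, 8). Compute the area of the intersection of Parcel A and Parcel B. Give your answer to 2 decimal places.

1.87

The intersection is the polygon with vertices (3.4,8), (4.333,8), (5,4).
By the shoelace formula its area is 1.87.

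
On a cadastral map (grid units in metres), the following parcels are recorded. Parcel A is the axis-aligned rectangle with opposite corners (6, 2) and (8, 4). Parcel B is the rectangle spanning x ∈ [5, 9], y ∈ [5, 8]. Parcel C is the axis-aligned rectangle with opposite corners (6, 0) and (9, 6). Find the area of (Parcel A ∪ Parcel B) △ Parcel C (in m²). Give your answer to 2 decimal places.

|Parcel A ∪ Parcel B| = 16.
|(Parcel A ∪ Parcel B) ∩ Parcel C| = 7.
|(Parcel A ∪ Parcel B) △ Parcel C| = 16 + 18 − 14 = 20.00.

20.00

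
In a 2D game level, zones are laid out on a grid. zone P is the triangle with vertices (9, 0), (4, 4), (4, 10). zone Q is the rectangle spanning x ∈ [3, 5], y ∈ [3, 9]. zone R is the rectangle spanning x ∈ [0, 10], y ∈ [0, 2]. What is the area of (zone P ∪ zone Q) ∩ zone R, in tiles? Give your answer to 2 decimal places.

1.50

The region (zone P ∪ zone Q) ∩ zone R is the polygon with vertices (9,0), (6.5,2), (8,2).
By the shoelace formula its area is 1.50.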